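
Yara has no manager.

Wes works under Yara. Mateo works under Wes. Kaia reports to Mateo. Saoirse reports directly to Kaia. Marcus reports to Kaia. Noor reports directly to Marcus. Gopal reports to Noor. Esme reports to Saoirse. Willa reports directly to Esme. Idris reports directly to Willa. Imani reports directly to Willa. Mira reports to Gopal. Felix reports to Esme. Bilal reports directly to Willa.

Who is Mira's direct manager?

Gopal

Mira reports directly to Gopal.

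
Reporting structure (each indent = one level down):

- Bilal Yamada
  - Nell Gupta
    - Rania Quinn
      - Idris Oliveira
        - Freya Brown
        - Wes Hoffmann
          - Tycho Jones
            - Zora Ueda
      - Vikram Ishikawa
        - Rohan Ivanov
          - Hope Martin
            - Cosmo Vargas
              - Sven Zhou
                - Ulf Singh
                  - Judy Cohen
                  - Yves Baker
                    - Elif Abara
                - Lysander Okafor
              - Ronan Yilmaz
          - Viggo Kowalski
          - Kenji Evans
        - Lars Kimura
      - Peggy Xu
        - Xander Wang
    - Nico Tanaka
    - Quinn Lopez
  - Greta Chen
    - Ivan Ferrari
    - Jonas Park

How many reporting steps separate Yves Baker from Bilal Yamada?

9

Chain from Yves Baker up to Bilal Yamada: Yves Baker → Ulf Singh → Sven Zhou → Cosmo Vargas → Hope Martin → Rohan Ivanov → Vikram Ishikawa → Rania Quinn → Nell Gupta → Bilal Yamada. That is 9 steps up, so Yves Baker is 9 levels below Bilal Yamada.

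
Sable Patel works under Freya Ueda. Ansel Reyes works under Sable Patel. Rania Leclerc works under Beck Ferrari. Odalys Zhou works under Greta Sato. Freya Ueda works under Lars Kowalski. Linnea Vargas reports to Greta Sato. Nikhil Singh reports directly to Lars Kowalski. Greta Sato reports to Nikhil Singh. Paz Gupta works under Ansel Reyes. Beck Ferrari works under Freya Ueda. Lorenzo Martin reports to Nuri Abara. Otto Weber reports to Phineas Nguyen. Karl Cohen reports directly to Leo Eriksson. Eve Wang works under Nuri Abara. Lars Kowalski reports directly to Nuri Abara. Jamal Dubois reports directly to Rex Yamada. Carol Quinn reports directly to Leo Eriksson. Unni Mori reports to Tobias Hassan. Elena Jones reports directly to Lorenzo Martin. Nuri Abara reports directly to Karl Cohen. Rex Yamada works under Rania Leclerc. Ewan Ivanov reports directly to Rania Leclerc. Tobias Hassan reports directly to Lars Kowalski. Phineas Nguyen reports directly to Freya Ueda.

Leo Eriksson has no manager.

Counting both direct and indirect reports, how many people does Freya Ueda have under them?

Freya Ueda directly manages Phineas Nguyen, Beck Ferrari, Sable Patel. Under Phineas Nguyen: Otto Weber (1). Under Beck Ferrari: Rania Leclerc, Ewan Ivanov, Rex Yamada, Jamal Dubois (4). Under Sable Patel: Ansel Reyes, Paz Gupta (2). So Freya Ueda's organization is 3 direct reports plus everyone under them: 2 + 5 + 3 = 10.

10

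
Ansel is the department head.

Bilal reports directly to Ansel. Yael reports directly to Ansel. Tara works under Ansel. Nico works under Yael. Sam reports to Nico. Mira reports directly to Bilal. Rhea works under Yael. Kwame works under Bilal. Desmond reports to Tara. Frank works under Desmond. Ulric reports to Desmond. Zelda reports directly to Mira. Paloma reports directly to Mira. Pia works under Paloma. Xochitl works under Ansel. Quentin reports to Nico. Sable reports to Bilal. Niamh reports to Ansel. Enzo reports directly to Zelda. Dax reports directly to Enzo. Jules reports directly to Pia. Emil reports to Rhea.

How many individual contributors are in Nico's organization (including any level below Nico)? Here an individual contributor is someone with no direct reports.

2

The people in Nico's organization with no one reporting to them are Quentin, Sam. That is 2.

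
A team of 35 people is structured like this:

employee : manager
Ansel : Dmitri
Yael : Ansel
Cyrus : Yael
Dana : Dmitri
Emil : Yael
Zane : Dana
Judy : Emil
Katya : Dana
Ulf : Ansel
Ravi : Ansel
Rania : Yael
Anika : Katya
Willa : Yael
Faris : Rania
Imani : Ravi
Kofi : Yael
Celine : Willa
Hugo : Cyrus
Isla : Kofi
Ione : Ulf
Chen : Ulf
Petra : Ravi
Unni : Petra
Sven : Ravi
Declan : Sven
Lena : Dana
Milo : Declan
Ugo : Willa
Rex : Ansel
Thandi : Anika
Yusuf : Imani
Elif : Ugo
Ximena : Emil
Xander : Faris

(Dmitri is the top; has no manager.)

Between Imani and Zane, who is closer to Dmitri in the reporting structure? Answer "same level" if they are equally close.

Zane

Imani is 3 levels below Dmitri; Zane is 2. Zane is higher.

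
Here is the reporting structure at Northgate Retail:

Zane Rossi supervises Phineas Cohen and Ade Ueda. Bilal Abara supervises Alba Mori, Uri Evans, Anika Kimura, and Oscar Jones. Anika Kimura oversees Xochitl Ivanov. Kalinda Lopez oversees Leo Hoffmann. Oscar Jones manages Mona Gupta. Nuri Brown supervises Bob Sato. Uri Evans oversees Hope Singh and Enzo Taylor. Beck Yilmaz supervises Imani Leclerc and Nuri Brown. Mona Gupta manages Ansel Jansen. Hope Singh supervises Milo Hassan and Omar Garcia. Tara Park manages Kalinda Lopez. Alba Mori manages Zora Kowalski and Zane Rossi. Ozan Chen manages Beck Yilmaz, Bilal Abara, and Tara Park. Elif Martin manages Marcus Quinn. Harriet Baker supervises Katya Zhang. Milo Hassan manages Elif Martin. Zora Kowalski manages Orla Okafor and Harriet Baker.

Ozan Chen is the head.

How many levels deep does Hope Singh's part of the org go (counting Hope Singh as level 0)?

The longest chain under Hope Singh runs Hope Singh → Milo Hassan → Elif Martin → Marcus Quinn, which is 3 levels below Hope Singh.

3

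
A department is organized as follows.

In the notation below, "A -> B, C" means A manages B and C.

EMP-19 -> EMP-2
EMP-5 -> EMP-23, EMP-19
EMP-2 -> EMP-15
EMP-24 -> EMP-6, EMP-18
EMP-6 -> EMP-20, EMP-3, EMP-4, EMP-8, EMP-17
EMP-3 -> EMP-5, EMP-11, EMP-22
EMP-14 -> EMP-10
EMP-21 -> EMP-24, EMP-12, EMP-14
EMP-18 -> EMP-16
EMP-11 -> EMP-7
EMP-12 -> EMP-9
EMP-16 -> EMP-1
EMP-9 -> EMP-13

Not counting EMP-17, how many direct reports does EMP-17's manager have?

EMP-17 reports to EMP-6. EMP-6's other direct reports are EMP-20, EMP-3, EMP-4, EMP-8 — 4 peers.

4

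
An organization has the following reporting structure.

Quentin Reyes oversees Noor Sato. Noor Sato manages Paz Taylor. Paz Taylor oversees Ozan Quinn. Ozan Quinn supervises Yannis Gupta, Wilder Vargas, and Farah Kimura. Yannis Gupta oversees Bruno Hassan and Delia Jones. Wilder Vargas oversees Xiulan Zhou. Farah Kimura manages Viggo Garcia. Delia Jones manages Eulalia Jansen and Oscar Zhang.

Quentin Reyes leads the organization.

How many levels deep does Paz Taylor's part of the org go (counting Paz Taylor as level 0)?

4

The longest chain under Paz Taylor runs Paz Taylor → Ozan Quinn → Yannis Gupta → Delia Jones → Eulalia Jansen, which is 4 levels below Paz Taylor.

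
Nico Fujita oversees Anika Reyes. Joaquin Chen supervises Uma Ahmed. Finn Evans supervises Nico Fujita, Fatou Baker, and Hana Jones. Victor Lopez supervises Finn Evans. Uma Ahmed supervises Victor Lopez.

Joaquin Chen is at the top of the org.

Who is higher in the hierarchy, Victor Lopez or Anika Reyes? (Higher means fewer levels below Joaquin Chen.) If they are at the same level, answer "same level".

Victor Lopez is 2 levels below Joaquin Chen; Anika Reyes is 5. Victor Lopez is higher.

Victor Lopez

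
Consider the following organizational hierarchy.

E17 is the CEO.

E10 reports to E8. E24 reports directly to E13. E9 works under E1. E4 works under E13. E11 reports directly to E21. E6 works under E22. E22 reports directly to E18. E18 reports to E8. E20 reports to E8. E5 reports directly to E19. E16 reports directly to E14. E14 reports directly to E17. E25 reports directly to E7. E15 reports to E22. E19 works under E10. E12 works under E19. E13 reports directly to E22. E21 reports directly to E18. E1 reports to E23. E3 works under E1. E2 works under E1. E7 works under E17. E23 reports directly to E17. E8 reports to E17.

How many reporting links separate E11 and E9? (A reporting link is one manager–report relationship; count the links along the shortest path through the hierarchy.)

7

E11 is 4 levels below E17, and E9 is 3 levels below E17 (their lowest common manager). The shortest path runs up from E11 to E17 and back down to E9: 4 + 3 = 7 links.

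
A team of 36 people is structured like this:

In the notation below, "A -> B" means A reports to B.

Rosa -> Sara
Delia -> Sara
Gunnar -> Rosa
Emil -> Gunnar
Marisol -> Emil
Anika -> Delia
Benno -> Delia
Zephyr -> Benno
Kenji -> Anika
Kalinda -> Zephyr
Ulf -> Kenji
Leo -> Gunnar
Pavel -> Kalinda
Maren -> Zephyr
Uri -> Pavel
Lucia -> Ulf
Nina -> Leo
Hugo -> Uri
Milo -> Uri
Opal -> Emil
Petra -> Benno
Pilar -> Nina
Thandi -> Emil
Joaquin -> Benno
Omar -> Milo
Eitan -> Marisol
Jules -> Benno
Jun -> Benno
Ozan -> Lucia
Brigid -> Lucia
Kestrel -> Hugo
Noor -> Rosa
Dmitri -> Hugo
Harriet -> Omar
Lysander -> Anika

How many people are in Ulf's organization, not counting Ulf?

3

Ulf directly manages Lucia. Under Lucia: Brigid, Ozan (2). That's 3 in total.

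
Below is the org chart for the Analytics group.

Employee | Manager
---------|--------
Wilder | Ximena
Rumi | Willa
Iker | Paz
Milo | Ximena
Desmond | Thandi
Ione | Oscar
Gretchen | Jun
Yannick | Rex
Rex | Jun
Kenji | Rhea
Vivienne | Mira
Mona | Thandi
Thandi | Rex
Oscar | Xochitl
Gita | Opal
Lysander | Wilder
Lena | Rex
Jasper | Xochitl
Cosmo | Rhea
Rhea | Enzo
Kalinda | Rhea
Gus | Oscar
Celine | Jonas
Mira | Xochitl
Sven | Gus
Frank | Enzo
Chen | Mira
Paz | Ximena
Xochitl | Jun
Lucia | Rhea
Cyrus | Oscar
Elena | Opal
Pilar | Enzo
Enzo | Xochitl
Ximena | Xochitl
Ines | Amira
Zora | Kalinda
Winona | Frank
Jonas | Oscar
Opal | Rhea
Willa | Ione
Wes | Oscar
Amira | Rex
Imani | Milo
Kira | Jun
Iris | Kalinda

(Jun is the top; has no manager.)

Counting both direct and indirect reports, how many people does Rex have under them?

Rex directly manages Thandi, Yannick, Amira, Lena. Under Thandi: Desmond, Mona (2). Yannick has no reports. Under Amira: Ines (1). Lena has no reports. So Rex's organization is 4 direct reports plus everyone under them: 3 + 1 + 2 + 1 = 7.

7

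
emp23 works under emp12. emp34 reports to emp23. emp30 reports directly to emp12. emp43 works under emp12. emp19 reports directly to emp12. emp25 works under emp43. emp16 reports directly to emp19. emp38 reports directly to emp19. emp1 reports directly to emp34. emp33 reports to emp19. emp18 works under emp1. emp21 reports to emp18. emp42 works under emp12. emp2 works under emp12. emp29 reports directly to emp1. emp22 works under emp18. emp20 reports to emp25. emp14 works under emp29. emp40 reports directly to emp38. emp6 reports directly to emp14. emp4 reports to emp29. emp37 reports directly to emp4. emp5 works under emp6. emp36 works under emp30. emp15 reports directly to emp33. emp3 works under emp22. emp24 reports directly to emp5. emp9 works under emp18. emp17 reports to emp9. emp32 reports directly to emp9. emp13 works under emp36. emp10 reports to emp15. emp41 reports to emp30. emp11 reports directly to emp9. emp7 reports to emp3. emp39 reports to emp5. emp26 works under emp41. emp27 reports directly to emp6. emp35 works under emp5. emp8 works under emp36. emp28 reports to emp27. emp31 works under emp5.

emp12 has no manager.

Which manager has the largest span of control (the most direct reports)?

Direct-report counts: emp12 has 6; emp19 has 3; emp33 has 1; emp15 has 1; emp38 has 1; emp43 has 1; emp25 has 1; emp30 has 2; emp41 has 1; emp36 has 2; emp23 has 1; emp34 has 1; emp1 has 2; emp29 has 2; emp4 has 1; emp14 has 1; emp6 has 2; emp27 has 1; emp5 has 4; emp18 has 3; emp9 has 3; emp22 has 1; emp3 has 1. The largest is 6, held by emp12.

emp12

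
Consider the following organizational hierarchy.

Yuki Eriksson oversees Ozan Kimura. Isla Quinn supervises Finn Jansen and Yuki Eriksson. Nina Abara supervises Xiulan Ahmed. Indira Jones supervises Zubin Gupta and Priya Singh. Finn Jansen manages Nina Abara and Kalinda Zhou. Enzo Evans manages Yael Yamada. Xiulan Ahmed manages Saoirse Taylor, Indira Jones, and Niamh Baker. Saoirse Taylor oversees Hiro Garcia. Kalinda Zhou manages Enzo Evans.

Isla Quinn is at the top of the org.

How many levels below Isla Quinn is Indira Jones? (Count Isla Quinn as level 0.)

4

Chain from Indira Jones up to Isla Quinn: Indira Jones → Xiulan Ahmed → Nina Abara → Finn Jansen → Isla Quinn. That is 4 steps up, so Indira Jones is 4 levels below Isla Quinn.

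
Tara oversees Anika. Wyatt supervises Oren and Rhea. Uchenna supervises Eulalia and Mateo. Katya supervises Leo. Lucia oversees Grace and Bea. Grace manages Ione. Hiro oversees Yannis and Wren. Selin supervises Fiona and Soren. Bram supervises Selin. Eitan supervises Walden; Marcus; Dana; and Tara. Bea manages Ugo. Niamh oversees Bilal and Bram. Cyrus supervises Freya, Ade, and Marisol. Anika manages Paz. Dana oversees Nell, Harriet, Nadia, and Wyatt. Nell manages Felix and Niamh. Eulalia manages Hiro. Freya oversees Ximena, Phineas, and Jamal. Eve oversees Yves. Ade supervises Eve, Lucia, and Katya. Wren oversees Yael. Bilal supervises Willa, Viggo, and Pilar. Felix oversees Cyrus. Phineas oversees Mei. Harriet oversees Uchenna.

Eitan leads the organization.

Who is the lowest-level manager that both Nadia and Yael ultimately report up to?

Dana

Nadia's chain of managers is Dana, Eitan. Yael's chain of managers is Wren, Hiro, Eulalia, Uchenna, Harriet, Dana, Eitan. The first manager that appears in both chains is Dana.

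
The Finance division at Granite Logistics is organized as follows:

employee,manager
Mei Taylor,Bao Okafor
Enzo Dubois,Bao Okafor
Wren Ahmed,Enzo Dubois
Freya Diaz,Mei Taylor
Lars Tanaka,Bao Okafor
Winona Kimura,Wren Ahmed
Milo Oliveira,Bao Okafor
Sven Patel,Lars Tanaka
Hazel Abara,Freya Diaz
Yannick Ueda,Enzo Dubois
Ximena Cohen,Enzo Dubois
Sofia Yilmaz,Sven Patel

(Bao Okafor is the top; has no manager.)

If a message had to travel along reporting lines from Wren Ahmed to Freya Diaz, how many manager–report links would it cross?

Wren Ahmed is 2 levels below Bao Okafor, and Freya Diaz is 2 levels below Bao Okafor (their lowest common manager). The shortest path runs up from Wren Ahmed to Bao Okafor and back down to Freya Diaz: 2 + 2 = 4 links.

4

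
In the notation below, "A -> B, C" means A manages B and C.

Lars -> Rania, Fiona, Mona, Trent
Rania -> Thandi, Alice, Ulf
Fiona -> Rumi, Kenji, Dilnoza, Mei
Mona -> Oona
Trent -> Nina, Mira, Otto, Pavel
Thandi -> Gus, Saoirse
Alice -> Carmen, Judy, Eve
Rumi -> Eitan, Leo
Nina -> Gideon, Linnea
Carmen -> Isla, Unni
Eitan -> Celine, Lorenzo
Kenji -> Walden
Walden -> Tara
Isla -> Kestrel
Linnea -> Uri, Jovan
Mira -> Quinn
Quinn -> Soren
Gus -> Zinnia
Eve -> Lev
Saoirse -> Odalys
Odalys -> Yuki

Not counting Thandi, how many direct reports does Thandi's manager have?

2

Thandi reports to Rania. Rania's other direct reports are Alice, Ulf — 2 peers.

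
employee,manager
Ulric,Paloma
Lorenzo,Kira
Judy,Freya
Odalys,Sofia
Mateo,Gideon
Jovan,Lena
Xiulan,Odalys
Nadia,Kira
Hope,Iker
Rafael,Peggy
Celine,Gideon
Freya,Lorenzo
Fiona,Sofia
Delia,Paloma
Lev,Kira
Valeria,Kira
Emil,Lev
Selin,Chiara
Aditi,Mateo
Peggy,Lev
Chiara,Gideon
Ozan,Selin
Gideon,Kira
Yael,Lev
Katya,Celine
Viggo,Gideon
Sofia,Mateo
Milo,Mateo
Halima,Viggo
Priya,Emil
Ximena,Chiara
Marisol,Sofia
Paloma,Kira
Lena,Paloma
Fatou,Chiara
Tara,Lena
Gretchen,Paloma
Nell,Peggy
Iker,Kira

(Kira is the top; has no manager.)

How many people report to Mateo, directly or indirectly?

7

Mateo directly manages Milo, Sofia, Aditi. Milo has no reports. Under Sofia: Odalys, Xiulan, Marisol, Fiona (4). Aditi has no reports. So Mateo's organization is 3 direct reports plus everyone under them: 1 + 5 + 1 = 7.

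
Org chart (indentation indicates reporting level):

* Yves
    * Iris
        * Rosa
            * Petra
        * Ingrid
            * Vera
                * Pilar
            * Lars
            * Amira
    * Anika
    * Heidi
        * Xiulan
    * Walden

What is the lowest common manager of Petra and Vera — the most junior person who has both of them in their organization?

Iris

Petra's chain of managers is Rosa, Iris, Yves. Vera's chain of managers is Ingrid, Iris, Yves. The first manager that appears in both chains is Iris.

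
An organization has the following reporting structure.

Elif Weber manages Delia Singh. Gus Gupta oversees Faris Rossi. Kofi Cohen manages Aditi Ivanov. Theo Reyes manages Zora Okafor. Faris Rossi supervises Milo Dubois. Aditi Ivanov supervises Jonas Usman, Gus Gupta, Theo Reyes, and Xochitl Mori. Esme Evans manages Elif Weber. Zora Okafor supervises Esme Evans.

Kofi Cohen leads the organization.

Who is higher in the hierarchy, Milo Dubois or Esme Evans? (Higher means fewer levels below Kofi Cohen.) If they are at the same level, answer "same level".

same level

Both Milo Dubois and Esme Evans are 4 levels below Kofi Cohen.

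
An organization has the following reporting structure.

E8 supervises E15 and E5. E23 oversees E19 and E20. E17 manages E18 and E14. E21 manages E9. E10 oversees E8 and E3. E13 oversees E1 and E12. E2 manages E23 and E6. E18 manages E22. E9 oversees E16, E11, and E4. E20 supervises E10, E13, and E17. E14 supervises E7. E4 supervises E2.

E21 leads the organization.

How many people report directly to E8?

2

E8 directly manages E5, E15. That is 2 direct reports.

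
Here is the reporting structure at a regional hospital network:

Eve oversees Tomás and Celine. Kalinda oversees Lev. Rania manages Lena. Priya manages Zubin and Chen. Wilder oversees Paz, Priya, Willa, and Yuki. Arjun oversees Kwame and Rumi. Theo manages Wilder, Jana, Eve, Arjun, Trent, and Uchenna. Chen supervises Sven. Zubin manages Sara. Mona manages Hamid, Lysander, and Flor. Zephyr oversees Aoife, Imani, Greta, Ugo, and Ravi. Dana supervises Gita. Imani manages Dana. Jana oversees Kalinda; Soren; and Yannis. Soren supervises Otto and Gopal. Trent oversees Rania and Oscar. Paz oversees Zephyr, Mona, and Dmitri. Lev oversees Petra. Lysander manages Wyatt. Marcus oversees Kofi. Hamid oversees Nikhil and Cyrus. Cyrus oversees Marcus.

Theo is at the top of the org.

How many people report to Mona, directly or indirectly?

8

Mona directly manages Hamid, Lysander, Flor. Under Hamid: Cyrus, Marcus, Kofi, Nikhil (4). Under Lysander: Wyatt (1). Flor has no reports. So Mona's organization is 3 direct reports plus everyone under them: 5 + 2 + 1 = 8.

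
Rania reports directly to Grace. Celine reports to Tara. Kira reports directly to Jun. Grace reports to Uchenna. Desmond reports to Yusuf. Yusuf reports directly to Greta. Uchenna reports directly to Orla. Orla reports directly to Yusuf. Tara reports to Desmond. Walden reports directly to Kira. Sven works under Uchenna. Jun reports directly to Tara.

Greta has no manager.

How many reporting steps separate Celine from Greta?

4

Chain from Celine up to Greta: Celine → Tara → Desmond → Yusuf → Greta. That is 4 steps up, so Celine is 4 levels below Greta.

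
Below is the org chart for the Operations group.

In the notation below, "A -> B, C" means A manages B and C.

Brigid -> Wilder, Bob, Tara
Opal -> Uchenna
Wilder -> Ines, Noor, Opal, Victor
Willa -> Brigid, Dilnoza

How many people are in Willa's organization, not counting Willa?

10

Willa directly manages Brigid, Dilnoza. Under Brigid: Tara, Bob, Wilder, Victor, Opal, Uchenna, Noor, Ines (8). Dilnoza has no reports. So Willa's organization is 2 direct reports plus everyone under them: 9 + 1 = 10.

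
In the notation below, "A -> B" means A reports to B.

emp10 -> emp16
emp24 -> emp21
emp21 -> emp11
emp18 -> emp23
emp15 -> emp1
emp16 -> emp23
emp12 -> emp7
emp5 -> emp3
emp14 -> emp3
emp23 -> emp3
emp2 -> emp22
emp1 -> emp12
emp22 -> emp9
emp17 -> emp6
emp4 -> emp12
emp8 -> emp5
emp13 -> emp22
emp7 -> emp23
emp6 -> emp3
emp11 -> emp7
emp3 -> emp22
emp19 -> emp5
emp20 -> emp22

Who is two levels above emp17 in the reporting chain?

emp17 reports to emp6, and emp6 reports to emp3. So emp17's skip-level manager is emp3.

emp3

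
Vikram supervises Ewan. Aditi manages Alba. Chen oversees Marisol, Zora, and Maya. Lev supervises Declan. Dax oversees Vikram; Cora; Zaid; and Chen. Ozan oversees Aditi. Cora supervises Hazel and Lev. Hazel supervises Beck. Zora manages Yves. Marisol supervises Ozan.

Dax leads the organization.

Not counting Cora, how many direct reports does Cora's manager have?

Cora reports to Dax. Dax's other direct reports are Vikram, Zaid, Chen — 3 peers.

3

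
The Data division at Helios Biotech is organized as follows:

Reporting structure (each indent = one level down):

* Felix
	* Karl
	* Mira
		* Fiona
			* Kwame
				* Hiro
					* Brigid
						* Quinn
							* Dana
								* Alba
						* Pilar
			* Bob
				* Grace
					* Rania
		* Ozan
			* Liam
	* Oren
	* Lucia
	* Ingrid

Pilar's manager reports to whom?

Hiro

Pilar reports to Brigid, and Brigid reports to Hiro. So Pilar's skip-level manager is Hiro.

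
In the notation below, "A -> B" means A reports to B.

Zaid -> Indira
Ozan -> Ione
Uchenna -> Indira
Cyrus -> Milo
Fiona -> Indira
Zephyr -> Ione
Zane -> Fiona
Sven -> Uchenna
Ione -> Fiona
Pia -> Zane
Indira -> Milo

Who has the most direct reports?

Direct-report counts: Milo has 2; Indira has 3; Uchenna has 1; Fiona has 2; Zane has 1; Ione has 2. The largest is 3, held by Indira.

Indira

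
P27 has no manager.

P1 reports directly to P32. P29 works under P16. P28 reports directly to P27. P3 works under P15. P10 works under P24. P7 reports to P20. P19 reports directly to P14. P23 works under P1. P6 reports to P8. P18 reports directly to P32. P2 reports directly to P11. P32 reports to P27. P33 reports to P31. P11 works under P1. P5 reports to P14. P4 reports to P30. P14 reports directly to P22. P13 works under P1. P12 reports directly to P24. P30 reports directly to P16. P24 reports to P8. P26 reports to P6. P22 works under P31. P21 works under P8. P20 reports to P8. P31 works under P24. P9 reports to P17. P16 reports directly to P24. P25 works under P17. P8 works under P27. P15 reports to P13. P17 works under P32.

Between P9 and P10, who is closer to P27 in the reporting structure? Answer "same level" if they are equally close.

same level

Both P9 and P10 are 3 levels below P27.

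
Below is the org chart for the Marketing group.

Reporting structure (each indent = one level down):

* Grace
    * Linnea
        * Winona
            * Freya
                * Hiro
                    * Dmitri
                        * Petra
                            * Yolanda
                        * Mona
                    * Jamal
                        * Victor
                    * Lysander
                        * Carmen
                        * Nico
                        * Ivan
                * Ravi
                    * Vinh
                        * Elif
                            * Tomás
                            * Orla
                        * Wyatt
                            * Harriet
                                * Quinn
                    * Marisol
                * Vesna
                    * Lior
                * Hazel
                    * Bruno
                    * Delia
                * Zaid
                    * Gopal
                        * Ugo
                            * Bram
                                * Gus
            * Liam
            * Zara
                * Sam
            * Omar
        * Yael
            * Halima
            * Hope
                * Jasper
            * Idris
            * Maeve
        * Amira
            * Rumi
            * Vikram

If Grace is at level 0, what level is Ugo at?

6

Chain from Ugo up to Grace: Ugo → Gopal → Zaid → Freya → Winona → Linnea → Grace. That is 6 steps up, so Ugo is 6 levels below Grace.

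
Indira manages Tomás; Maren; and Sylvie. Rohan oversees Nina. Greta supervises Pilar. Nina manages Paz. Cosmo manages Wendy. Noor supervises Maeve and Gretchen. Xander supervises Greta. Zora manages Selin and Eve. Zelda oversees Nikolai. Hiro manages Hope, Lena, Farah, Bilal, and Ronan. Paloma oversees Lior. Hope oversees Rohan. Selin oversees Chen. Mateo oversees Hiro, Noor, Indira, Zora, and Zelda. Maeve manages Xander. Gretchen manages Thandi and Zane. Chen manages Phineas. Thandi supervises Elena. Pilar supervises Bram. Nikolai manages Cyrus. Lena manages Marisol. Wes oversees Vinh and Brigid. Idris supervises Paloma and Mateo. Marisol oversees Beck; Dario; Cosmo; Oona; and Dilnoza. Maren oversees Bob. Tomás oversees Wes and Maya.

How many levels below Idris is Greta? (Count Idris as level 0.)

Chain from Greta up to Idris: Greta → Xander → Maeve → Noor → Mateo → Idris. That is 5 steps up, so Greta is 5 levels below Idris.

5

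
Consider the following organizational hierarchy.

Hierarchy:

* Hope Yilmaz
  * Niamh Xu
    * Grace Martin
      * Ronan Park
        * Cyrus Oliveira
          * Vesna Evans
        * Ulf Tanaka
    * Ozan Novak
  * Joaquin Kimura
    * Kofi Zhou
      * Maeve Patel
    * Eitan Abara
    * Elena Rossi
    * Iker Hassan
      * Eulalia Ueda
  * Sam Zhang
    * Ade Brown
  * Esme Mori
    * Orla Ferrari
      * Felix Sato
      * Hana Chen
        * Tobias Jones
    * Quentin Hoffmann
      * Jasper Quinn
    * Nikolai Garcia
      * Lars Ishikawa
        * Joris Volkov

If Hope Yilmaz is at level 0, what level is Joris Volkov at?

4

Chain from Joris Volkov up to Hope Yilmaz: Joris Volkov → Lars Ishikawa → Nikolai Garcia → Esme Mori → Hope Yilmaz. That is 4 steps up, so Joris Volkov is 4 levels below Hope Yilmaz.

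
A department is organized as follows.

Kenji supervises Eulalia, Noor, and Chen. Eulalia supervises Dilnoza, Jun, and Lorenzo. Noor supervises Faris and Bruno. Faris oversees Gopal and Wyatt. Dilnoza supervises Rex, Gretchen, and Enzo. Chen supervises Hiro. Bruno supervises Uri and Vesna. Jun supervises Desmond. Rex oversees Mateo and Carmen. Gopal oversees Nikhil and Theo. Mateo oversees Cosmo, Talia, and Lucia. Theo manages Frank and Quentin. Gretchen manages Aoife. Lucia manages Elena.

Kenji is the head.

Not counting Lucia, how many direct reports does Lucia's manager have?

2

Lucia reports to Mateo. Mateo's other direct reports are Cosmo, Talia — 2 peers.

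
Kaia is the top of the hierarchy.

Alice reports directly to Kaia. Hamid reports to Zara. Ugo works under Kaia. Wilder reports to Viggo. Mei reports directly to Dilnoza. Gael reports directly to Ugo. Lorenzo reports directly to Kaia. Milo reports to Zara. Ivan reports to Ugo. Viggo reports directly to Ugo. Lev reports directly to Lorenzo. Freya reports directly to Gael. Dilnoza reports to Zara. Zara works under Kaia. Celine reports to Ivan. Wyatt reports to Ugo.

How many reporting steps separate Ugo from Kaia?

1

Chain from Ugo up to Kaia: Ugo → Kaia. That is 1 step up, so Ugo is 1 level below Kaia.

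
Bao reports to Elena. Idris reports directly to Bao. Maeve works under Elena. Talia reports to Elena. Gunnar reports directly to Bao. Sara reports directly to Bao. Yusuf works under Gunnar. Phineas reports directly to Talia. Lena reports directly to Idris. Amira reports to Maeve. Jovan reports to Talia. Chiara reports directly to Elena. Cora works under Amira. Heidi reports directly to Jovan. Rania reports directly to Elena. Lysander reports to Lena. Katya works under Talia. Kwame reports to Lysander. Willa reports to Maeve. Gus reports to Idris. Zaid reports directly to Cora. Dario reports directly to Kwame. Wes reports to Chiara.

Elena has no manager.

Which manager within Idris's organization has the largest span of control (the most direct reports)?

Idris

Direct-report counts within Idris's organization: Idris has 2; Lena has 1; Lysander has 1; Kwame has 1. The largest is 2, held by Idris.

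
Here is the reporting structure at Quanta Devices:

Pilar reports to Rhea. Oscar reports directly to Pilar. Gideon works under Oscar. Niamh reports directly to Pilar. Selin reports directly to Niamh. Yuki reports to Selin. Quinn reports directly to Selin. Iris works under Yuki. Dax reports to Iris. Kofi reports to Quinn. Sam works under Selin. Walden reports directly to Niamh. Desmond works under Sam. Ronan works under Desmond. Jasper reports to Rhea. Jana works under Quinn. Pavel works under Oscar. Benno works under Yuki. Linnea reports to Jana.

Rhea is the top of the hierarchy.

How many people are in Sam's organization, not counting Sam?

2

Sam directly manages Desmond. Under Desmond: Ronan (1). That's 2 in total.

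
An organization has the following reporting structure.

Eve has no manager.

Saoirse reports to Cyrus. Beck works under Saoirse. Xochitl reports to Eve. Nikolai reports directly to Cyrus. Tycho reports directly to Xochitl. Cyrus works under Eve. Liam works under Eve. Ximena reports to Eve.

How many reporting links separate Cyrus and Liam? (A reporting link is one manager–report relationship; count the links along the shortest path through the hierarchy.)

Cyrus is 1 level below Eve, and Liam is 1 level below Eve (their lowest common manager). The shortest path runs up from Cyrus to Eve and back down to Liam: 1 + 1 = 2 links.

2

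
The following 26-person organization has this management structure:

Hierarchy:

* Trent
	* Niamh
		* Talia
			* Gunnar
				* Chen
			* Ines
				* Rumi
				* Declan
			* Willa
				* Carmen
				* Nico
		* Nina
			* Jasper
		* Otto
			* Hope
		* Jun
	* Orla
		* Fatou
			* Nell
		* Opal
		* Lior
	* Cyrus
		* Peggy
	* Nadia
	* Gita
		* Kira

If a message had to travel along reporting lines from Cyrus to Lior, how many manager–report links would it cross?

Cyrus is 1 level below Trent, and Lior is 2 levels below Trent (their lowest common manager). The shortest path runs up from Cyrus to Trent and back down to Lior: 1 + 2 = 3 links.

3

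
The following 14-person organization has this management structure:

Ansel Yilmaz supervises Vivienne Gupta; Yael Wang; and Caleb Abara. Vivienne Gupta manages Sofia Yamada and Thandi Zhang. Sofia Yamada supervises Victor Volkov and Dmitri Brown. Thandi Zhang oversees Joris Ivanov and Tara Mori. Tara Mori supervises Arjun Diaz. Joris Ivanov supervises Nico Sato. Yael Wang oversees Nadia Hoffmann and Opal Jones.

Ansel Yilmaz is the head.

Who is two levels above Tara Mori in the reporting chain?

Vivienne Gupta

Tara Mori reports to Thandi Zhang, and Thandi Zhang reports to Vivienne Gupta. So Tara Mori's skip-level manager is Vivienne Gupta.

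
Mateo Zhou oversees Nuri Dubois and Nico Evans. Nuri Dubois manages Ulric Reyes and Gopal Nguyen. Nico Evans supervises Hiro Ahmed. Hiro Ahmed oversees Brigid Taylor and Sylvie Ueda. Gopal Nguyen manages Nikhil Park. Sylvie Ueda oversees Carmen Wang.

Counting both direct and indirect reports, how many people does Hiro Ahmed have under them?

Hiro Ahmed directly manages Sylvie Ueda, Brigid Taylor. Under Sylvie Ueda: Carmen Wang (1). Brigid Taylor has no reports. So Hiro Ahmed's organization is 2 direct reports plus everyone under them: 2 + 1 = 3.

3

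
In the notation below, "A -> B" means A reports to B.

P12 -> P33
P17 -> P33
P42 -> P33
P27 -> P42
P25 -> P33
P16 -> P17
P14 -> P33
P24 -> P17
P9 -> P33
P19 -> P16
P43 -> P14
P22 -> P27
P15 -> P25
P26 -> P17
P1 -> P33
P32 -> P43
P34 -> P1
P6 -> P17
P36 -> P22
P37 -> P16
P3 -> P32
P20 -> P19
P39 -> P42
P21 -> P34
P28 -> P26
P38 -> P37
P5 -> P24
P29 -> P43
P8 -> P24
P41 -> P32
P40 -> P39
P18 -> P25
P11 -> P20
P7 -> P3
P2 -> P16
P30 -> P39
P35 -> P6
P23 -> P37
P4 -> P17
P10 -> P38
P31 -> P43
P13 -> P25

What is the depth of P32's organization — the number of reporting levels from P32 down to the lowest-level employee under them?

2

The longest chain under P32 runs P32 → P3 → P7, which is 2 levels below P32.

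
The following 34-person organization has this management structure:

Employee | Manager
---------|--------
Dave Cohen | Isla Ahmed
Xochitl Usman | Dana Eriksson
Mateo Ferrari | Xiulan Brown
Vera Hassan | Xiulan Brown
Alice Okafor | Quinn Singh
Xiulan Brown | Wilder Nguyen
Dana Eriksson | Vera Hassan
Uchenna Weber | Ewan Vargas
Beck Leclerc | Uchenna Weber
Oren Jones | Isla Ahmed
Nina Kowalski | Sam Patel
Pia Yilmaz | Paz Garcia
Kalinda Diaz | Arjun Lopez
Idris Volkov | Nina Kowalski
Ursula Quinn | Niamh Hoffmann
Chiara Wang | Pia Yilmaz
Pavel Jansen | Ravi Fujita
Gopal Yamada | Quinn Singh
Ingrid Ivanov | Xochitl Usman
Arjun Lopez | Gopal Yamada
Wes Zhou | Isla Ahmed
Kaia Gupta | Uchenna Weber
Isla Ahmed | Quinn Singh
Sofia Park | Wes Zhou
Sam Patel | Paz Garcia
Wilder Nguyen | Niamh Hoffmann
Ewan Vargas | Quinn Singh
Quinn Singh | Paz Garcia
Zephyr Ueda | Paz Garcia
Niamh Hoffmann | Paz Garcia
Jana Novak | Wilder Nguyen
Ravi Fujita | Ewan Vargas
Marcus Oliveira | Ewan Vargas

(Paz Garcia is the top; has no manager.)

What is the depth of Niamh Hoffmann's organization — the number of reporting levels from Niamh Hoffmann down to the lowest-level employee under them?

The longest chain under Niamh Hoffmann runs Niamh Hoffmann → Wilder Nguyen → Xiulan Brown → Vera Hassan → Dana Eriksson → Xochitl Usman → Ingrid Ivanov, which is 6 levels below Niamh Hoffmann.

6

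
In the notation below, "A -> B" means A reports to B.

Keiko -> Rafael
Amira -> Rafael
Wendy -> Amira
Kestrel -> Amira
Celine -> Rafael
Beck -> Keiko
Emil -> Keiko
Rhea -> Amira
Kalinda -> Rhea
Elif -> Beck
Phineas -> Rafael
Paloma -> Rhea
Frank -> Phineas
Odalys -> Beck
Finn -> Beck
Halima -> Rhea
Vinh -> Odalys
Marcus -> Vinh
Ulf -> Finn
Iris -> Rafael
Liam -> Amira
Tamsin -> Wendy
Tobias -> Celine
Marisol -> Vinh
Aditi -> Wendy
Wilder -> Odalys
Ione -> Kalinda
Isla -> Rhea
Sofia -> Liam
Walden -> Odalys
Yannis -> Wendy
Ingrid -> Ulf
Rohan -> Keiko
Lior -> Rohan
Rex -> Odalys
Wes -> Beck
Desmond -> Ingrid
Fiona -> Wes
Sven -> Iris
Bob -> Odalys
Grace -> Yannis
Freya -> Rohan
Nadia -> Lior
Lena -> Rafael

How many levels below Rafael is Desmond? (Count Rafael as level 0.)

6

Chain from Desmond up to Rafael: Desmond → Ingrid → Ulf → Finn → Beck → Keiko → Rafael. That is 6 steps up, so Desmond is 6 levels below Rafael.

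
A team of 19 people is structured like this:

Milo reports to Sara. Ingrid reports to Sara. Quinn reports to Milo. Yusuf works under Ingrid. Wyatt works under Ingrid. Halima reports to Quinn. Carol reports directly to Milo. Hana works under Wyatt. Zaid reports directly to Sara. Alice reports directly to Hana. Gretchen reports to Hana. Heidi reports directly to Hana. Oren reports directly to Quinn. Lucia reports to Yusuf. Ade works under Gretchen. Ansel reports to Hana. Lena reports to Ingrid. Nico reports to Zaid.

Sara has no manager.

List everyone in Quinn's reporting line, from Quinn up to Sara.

Quinn reports to Milo. Milo reports to Sara. Sara is at the top.

Quinn -> Milo -> Sara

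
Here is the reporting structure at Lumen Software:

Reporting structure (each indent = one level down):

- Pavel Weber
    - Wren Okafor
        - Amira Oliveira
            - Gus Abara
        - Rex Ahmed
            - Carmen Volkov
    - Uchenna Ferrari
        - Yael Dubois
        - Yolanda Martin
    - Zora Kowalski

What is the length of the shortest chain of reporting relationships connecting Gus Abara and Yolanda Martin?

5

Gus Abara is 3 levels below Pavel Weber, and Yolanda Martin is 2 levels below Pavel Weber (their lowest common manager). The shortest path runs up from Gus Abara to Pavel Weber and back down to Yolanda Martin: 3 + 2 = 5 links.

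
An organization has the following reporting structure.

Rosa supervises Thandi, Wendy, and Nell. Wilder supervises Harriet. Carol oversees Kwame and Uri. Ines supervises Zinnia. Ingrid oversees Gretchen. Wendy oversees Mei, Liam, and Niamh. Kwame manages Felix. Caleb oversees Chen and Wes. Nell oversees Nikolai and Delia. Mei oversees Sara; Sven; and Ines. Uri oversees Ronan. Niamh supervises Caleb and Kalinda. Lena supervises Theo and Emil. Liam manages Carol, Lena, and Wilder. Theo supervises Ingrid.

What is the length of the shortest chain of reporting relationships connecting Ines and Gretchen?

7

Ines is 2 levels below Wendy, and Gretchen is 5 levels below Wendy (their lowest common manager). The shortest path runs up from Ines to Wendy and back down to Gretchen: 2 + 5 = 7 links.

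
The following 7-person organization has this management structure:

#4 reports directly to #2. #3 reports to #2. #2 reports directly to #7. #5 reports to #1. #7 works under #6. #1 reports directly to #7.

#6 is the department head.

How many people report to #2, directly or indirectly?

2

#2 directly manages #4, #3. #4 has no reports. #3 has no reports. So #2's organization is 2 direct reports plus everyone under them: 1 + 1 = 2.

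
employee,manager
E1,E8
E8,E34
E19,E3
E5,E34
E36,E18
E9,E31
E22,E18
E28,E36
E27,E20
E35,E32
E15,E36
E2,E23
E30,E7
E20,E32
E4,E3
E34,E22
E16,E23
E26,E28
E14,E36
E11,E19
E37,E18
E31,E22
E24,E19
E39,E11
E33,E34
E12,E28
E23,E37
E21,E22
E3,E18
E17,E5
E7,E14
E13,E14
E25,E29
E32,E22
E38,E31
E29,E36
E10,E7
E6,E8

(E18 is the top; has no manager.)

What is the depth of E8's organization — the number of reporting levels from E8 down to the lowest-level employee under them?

The longest chain under E8 runs E8 → E6, which is 1 level below E8.

1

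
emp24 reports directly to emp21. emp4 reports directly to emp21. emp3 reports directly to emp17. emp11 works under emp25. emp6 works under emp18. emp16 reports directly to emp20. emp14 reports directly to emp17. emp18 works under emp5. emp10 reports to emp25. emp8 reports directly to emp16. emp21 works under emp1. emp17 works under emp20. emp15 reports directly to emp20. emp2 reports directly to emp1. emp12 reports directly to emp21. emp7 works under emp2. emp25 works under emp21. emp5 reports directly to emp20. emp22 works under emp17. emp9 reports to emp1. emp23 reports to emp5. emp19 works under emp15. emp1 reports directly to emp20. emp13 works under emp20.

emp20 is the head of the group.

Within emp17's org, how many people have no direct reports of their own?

The people in emp17's organization with no one reporting to them are emp14, emp22, emp3. That is 3.

3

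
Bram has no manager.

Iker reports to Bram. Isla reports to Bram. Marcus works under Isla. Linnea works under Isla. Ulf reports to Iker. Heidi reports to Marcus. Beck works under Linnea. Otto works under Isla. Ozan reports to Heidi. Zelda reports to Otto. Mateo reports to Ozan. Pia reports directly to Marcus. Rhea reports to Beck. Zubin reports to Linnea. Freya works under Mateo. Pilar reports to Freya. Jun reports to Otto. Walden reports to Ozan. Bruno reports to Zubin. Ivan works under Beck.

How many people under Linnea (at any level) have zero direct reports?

3

The people in Linnea's organization with no one reporting to them are Bruno, Ivan, Rhea. That is 3.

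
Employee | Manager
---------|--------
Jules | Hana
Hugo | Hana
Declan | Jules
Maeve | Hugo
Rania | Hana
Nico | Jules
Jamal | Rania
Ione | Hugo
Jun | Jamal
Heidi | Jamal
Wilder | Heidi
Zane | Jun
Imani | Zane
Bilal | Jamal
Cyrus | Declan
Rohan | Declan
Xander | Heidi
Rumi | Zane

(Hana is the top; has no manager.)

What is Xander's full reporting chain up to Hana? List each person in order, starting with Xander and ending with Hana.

Xander reports to Heidi. Heidi reports to Jamal. Jamal reports to Rania. Rania reports to Hana. Hana is at the top.

Xander -> Heidi -> Jamal -> Rania -> Hana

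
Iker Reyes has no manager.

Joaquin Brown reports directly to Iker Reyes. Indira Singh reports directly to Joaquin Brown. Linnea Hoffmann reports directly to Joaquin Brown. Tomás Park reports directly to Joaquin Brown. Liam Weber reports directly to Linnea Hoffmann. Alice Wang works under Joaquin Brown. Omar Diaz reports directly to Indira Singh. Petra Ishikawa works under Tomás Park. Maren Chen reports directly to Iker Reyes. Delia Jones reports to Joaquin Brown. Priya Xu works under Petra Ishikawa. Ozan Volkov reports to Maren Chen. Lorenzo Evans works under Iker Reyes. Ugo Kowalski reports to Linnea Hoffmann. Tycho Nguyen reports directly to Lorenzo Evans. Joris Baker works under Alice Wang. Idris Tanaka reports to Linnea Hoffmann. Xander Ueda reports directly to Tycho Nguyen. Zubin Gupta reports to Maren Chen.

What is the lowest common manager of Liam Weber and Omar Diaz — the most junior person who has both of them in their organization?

Liam Weber's chain of managers is Linnea Hoffmann, Joaquin Brown, Iker Reyes. Omar Diaz's chain of managers is Indira Singh, Joaquin Brown, Iker Reyes. The first manager that appears in both chains is Joaquin Brown.

Joaquin Brown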